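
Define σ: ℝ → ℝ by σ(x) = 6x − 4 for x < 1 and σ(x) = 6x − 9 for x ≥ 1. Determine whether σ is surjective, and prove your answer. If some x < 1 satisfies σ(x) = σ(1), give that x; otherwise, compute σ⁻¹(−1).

Both pieces are strictly increasing (slopes 6 and 6), so each is injective on its own interval.
The left piece maps (−∞, 1) onto (−∞, 2); the right piece maps [1, ∞) onto [−3, ∞).
The union (−∞, 2) ∪ [−3, ∞) covers ℝ, so σ is surjective.
For the follow-up: the images overlap, so an x < 1 with σ(x) = σ(1) exists. σ(1) = −3; solving 6x − 4 = −3 for x < 1 gives x = (−3 + 4)/6 = 1/6.

1/6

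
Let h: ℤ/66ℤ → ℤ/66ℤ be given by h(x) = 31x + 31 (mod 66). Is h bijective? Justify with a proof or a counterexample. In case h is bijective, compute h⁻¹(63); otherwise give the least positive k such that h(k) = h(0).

50

If h(s) = h(t), then 31s ≡ 31t (mod 66). Because gcd(31, 66) = 1, we may cancel 31 to get s ≡ t (mod 66).
We now compute 31⁻¹ mod 66 explicitly. Euclid's algorithm: 66 = 2·31 + 4, 31 = 7·4 + 3, 4 = 1·3 + 1; back-substituting gives 1 = 49·31 − 23·66, so 31⁻¹ ≡ 49 (mod 66).
Then y ↦ 49(y − 31) is a two-sided inverse to h, so every y ∈ ℤ/66ℤ has a preimage.
So h is bijective.
Since h is bijective, we find h⁻¹(63): we need 31x ≡ 63 − 31 ≡ 32 (mod 66). Using 31⁻¹ = 49: x ≡ 49·32 = 1568 = 23·66 + 50, so x = 50.
Check: h(50) = 31·50 + 31 = 1581 = 23·66 + 63 ≡ 63 (mod 66).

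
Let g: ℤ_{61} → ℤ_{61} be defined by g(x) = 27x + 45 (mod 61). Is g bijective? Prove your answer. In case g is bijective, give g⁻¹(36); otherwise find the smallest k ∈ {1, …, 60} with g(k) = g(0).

20

Recall: g is injective if g(s) = g(t) implies s = t.
If g(s) = g(t), then 27s ≡ 27t (mod 61). Because gcd(27, 61) = 1, we may cancel 27 to get s ≡ t (mod 61).
We now compute 27⁻¹ mod 61 explicitly. Euclid's algorithm: 61 = 2·27 + 7, 27 = 3·7 + 6, 7 = 1·6 + 1; back-substituting gives 1 = 52·27 − 23·61, so 27⁻¹ ≡ 52 (mod 61).
Then y ↦ 52(y − 45) is a two-sided inverse to g, so every y ∈ ℤ_{61} has a preimage.
So g is bijective.
Since g is bijective, we compute g⁻¹(36): solve 27x + 45 ≡ 36 (mod 61), i.e. 27x ≡ 52 (mod 61).
Multiplying by 27⁻¹ = 52 gives x ≡ 52·52 = 2704 = 44·61 + 20 ≡ 20 (mod 61).
Check: g(20) = 27·20 + 45 = 585 = 9·61 + 36 ≡ 36 (mod 61).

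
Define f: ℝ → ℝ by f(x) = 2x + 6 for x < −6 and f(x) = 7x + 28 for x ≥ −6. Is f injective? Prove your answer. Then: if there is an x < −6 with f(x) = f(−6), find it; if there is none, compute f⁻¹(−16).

Both pieces are strictly increasing (slopes 2 and 7), so each is injective on its own interval.
The left piece maps (−∞, −6) onto (−∞, −6); the right piece maps [−6, ∞) onto [−14, ∞).
These images overlap. In particular f(−6) = −14 (right piece), and solving 2x + 6 = −14 on the left piece gives x = −10 < −6.
So f(−10) = f(−6) with −10 ≠ −6, and f is not injective. This x = −10 is the requested value below −6.

-10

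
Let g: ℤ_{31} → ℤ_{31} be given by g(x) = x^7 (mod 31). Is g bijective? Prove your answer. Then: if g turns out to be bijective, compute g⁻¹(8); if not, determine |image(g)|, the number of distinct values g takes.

16

Since 31 is prime, the nonzero elements of ℤ_{31} form a cyclic group of order 30.
As gcd(7, 30) = 1, raising to the 7th power is a bijection on this group: if u^7 ≡ v^7 then (uv^{−1})^7 = 1, and the only element of order dividing gcd(7, 30) = 1 is 1, so u = v.
With g(0) = 0 this makes g injective on all of ℤ_{31}, hence bijective (finite equal-size domain and codomain). In particular g is bijective.
Since g is bijective, we find the preimage of 8. The inverse of x ↦ x^7 on (ℤ_{31})^× is x ↦ x^13, because 7·13 = 91 = 3·30 + 1 ≡ 1 (mod 30) and x^{30} = 1 for x ≠ 0 (Fermat). So g⁻¹(8) = 8^13 mod 31.
Repeated squaring mod 31: 8^1 ≡ 8, 8^2 ≡ 8² = 64 ≡ 2, 8^4 ≡ 2² = 4, 8^8 ≡ 4² = 16. Since 13 = 8 + 4 + 1, 8^13 ≡ 16·4·8: 16·4 = 64 ≡ 2, then 2·8 = 16. So 8^13 ≡ 16 (mod 31).
Hence g⁻¹(8) = 16.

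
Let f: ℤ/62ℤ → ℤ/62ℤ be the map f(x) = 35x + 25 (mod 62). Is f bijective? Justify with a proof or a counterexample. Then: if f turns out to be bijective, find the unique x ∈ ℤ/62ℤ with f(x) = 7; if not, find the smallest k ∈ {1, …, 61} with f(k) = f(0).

42

Suppose f(a) = f(b) in ℤ/62ℤ. Then 35a + 25 ≡ 35b + 25 (mod 62), therefore 35(a − b) ≡ 0 (mod 62).
Since gcd(35, 62) = 1, 35 is invertible modulo 62, so a − b ≡ 0 (mod 62), i.e. a = b.
We now compute 35⁻¹ mod 62 explicitly. Euclid's algorithm: 62 = 1·35 + 27, 35 = 1·27 + 8, 27 = 3·8 + 3, 8 = 2·3 + 2, 3 = 1·2 + 1; back-substituting gives 1 = 39·35 − 22·62, so 35⁻¹ ≡ 39 (mod 62).
Then y ↦ 39(y − 25) is a two-sided inverse to f, so every y ∈ ℤ/62ℤ has a preimage.
Thus f is bijective.
Since f is bijective, we find f⁻¹(7): we need 35x ≡ 7 − 25 ≡ 44 (mod 62). Using 35⁻¹ = 39: x ≡ 39·44 = 1716 = 27·62 + 42, so x = 42.
Check: f(42) = 35·42 + 25 = 1495 = 24·62 + 7 ≡ 7 (mod 62).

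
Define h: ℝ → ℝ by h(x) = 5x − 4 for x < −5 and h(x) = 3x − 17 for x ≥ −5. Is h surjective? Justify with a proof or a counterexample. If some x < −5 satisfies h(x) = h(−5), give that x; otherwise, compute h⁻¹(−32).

-28/5

Both pieces are strictly increasing (slopes 5 and 3), so each is injective on its own interval.
The left piece maps (−∞, −5) onto (−∞, −29); the right piece maps [−5, ∞) onto [−32, ∞).
The union (−∞, −29) ∪ [−32, ∞) covers ℝ, so h is surjective.
For the follow-up: the images overlap, so an x < −5 with h(x) = h(−5) exists. h(−5) = −32; solving 5x − 4 = −32 for x < −5 gives x = (−32 + 4)/5 = −28/5.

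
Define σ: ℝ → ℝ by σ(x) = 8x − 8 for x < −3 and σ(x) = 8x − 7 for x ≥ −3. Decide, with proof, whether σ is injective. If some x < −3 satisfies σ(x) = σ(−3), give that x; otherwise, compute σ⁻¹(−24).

Both pieces are strictly increasing (slopes 8 and 8), so each is injective on its own interval.
The left piece maps (−∞, −3) onto (−∞, −32); the right piece maps [−3, ∞) onto [−31, ∞).
These images are disjoint, so no value is attained by both pieces. Thus σ is injective.
Because the two images are disjoint, no x < −3 has σ(x) = σ(−3), so we compute σ⁻¹(−24): −24 lies in [−31, ∞), so solve 8x − 7 = −24: x = (−24 + 7)/8 = −17/8.

-17/8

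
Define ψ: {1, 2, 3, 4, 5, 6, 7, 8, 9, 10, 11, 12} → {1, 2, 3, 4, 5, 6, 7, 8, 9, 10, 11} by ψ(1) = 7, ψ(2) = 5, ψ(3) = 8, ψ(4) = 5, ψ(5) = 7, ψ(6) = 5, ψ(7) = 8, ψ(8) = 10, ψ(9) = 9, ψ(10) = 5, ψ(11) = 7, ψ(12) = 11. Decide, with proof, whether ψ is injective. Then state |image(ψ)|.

6

ψ(2) = 5 = ψ(4) with 2 ≠ 4, so ψ is not injective.
The image of ψ is {5, 7, 8, 9, 10, 11}, which has 6 elements.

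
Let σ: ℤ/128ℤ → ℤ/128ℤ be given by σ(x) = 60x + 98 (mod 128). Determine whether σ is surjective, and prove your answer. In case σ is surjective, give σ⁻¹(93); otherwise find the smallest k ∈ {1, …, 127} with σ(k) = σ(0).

Recall that surjectivity means every element of the codomain has a preimage under σ.
Since gcd(60, 128) = 4, we have 60x ≡ 0 (mod 4) for all x, so σ(x) ≡ 2 (mod 4).
But 0 ≢ 2 (mod 4), so 0 ∈ ℤ/128ℤ has no preimage. Therefore σ is not surjective.
Since σ is not surjective, we find the least positive k with σ(k) = σ(0): this means 60k ≡ 0 (mod 128), i.e. 128 ∣ 60k. Since gcd(60, 128) = 4, dividing through by 4 this holds exactly when 32 ∣ 15k, and as gcd(15, 32) = 1, exactly when 32 ∣ k.
The smallest positive such k is 32.

32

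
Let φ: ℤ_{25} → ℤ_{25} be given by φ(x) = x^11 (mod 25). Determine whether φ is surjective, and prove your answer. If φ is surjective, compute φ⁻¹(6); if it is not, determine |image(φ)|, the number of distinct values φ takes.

φ(0) = 0^11 = 0.
φ(5): Repeated squaring mod 25: 5^1 ≡ 5, 5^2 ≡ 5² = 25 ≡ 0, 5^4 ≡ 0² = 0, 5^8 ≡ 0² = 0. Since 11 = 8 + 2 + 1, 5^11 ≡ 0·0·5: 0·0 = 0, then 0·5 = 0. So 5^11 ≡ 0 (mod 25).
So φ(0) = φ(5) = 0 while 0 ≠ 5, hence φ is not injective.
A non-injective map from the 25-element set ℤ_{25} to itself takes at most 24 distinct values, so it cannot be surjective. Hence φ is not surjective.
Since φ is not surjective, we determine |image(φ)|. Computing x^11 mod 25 for each x (by repeated squaring, reducing mod 25 at every step), the values φ(0), φ(1), …, φ(24) are: 0, 1, 23, 22, 4, 0, 6, 18, 17, 9, 0, 11, 13, 12, 14, 0, 16, 8, 7, 19, 0, 21, 3, 2, 24.
The distinct values are {0, 1, 2, 3, 4, 6, 7, 8, 9, 11, 12, 13, 14, 16, 17, 18, 19, 21, 22, 23, 24}; there are 21 of them.

21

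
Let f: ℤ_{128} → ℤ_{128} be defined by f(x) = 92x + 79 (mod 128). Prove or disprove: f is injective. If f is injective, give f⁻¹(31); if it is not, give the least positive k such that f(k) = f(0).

32

We have gcd(92, 128) = 4 > 1. Taking a = 0 and b = 32: f(0) = 79 and f(32) = 92·32 + 79 = 3023 ≡ 79 (mod 128).
So f(0) = f(32) while 0 ≠ 32, thus f is not injective.
Since f is not injective, we find the least positive k with f(k) = f(0): this means 92k ≡ 0 (mod 128), i.e. 128 ∣ 92k. Since gcd(92, 128) = 4, dividing through by 4 this holds exactly when 32 ∣ 23k, and as gcd(23, 32) = 1, exactly when 32 ∣ k.
The smallest positive such k is 32.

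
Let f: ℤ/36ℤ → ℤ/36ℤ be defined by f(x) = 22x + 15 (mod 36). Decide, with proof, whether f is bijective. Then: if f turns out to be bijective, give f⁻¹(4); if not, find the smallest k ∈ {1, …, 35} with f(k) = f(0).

We have gcd(22, 36) = 2 > 1. Taking x_1 = 0 and x_2 = 18: f(0) = 15 and f(18) = 22·18 + 15 = 411 ≡ 15 (mod 36).
So f(0) = f(18) while 0 ≠ 18, hence f is not injective, hence not bijective.
Since f is not bijective, we find the least positive k with f(k) = f(0): this means 22k ≡ 0 (mod 36), i.e. 36 ∣ 22k. Since gcd(22, 36) = 2, dividing through by 2 this holds exactly when 18 ∣ 11k, and as gcd(11, 18) = 1, exactly when 18 ∣ k.
The smallest positive such k is 18.

18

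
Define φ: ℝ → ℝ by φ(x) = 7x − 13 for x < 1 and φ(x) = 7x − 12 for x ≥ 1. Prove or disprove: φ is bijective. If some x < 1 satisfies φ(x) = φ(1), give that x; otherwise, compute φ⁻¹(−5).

1

Both pieces are strictly increasing (slopes 7 and 7), so each is injective on its own interval.
The left piece maps (−∞, 1) onto (−∞, −6); the right piece maps [1, ∞) onto [−5, ∞).
The images leave a gap (−6 has no preimage), so φ is not surjective, hence not bijective.
Because the two images are disjoint, no x < 1 has φ(x) = φ(1), so we compute φ⁻¹(−5): −5 lies in [−5, ∞), so solve 7x − 12 = −5: x = (−5 + 12)/7 = 1.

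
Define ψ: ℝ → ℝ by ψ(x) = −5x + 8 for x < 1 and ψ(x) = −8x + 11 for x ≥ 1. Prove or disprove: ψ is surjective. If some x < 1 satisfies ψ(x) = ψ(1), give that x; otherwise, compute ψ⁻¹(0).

11/8

Both pieces are strictly decreasing (slopes −5 and −8), so each is injective on its own interval.
The left piece maps (−∞, 1) onto (3, ∞); the right piece maps [1, ∞) onto (−∞, 3].
These images together cover ℝ, so ψ is surjective.
Because the two images are disjoint, no x < 1 has ψ(x) = ψ(1), so we compute ψ⁻¹(0): 0 lies in (−∞, 3], so solve −8x + 11 = 0: x = (0 − 11)/(−8) = 11/8.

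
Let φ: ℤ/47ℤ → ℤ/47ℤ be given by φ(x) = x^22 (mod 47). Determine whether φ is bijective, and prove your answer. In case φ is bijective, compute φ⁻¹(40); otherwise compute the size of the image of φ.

24

φ(23): Repeated squaring mod 47: 23^1 ≡ 23, 23^2 ≡ 23² = 529 ≡ 12, 23^4 ≡ 12² = 144 ≡ 3, 23^8 ≡ 3² = 9, 23^16 ≡ 9² = 81 ≡ 34. Since 22 = 16 + 4 + 2, 23^22 ≡ 34·3·12: 34·3 = 102 ≡ 8, then 8·12 = 96 ≡ 2. So 23^22 ≡ 2 (mod 47).
φ(24): Repeated squaring mod 47: 24^1 ≡ 24, 24^2 ≡ 24² = 576 ≡ 12, 24^4 ≡ 12² = 144 ≡ 3, 24^8 ≡ 3² = 9, 24^16 ≡ 9² = 81 ≡ 34. Since 22 = 16 + 4 + 2, 24^22 ≡ 34·3·12: 34·3 = 102 ≡ 8, then 8·12 = 96 ≡ 2. So 24^22 ≡ 2 (mod 47).
So φ(23) = φ(24) = 2 while 23 ≠ 24, therefore φ is not injective, hence not bijective.
Since φ is not bijective, we determine |image(φ)|. Computing x^22 mod 47 for each x (by repeated squaring, reducing mod 47 at every step), the values φ(0), φ(1), …, φ(46) are: 0, 1, 24, 16, 12, 28, 8, 27, 6, 21, 14, 17, 4, 18, 37, 25, 3, 36, 34, 42, 7, 9, 32, 2, 2, 32, 9, 7, 42, 34, 36, 3, 25, 37, 18, 4, 17, 14, 21, 6, 27, 8, 28, 12, 16, 24, 1.
The distinct values are {0, 1, 2, 3, 4, 6, 7, 8, 9, 12, 14, 16, 17, 18, 21, 24, 25, 27, 28, 32, 34, 36, 37, 42}; there are 24 of them.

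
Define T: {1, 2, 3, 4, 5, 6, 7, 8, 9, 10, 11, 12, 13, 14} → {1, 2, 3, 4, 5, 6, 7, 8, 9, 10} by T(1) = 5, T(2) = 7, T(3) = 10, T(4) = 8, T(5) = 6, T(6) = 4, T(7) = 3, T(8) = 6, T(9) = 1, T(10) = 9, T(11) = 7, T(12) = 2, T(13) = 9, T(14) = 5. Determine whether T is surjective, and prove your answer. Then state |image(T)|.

Every element of the codomain has a preimage: 1 = T(9), 2 = T(12), 3 = T(7), 4 = T(6), 5 = T(1), 6 = T(5), 7 = T(2), 8 = T(4), 9 = T(10), 10 = T(3).
Hence T is surjective.
The image of T is {1, 2, 3, 4, 5, 6, 7, 8, 9, 10}, which has 10 elements.

10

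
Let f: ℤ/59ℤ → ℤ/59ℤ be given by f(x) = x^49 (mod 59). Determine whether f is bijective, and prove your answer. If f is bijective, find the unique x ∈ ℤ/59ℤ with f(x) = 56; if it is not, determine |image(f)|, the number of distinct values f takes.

33

Since 59 is prime, the nonzero elements of ℤ/59ℤ form a cyclic group of order 58.
As gcd(49, 58) = 1, raising to the 49th power is a bijection on this group: if u^49 ≡ v^49 then (uv^{−1})^49 = 1, and the only element of order dividing gcd(49, 58) = 1 is 1, so u = v.
With f(0) = 0 this makes f injective on all of ℤ/59ℤ, hence bijective (finite equal-size domain and codomain). In particular f is bijective.
Since f is bijective, we find the preimage of 56. The inverse of x ↦ x^49 on (ℤ/59ℤ)^× is x ↦ x^45, because 49·45 = 2205 = 38·58 + 1 ≡ 1 (mod 58) and x^{58} = 1 for x ≠ 0 (Fermat). So f⁻¹(56) = 56^45 mod 59.
Repeated squaring mod 59: 56^1 ≡ 56, 56^2 ≡ 56² = 3136 ≡ 9, 56^4 ≡ 9² = 81 ≡ 22, 56^8 ≡ 22² = 484 ≡ 12, 56^16 ≡ 12² = 144 ≡ 26, 56^32 ≡ 26² = 676 ≡ 27. Since 45 = 32 + 8 + 4 + 1, 56^45 ≡ 27·12·22·56: 27·12 = 324 ≡ 29, then 29·22 = 638 ≡ 48, then 48·56 = 2688 ≡ 33. So 56^45 ≡ 33 (mod 59).
Hence f⁻¹(56) = 33.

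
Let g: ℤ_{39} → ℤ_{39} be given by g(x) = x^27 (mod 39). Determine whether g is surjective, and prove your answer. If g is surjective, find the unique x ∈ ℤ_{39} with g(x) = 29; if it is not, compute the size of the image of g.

15

g(2): Repeated squaring mod 39: 2^1 ≡ 2, 2^2 ≡ 2² = 4, 2^4 ≡ 4² = 16, 2^8 ≡ 16² = 256 ≡ 22, 2^16 ≡ 22² = 484 ≡ 16. Since 27 = 16 + 8 + 2 + 1, 2^27 ≡ 16·22·4·2: 16·22 = 352 ≡ 1, then 1·4 = 4, then 4·2 = 8. So 2^27 ≡ 8 (mod 39).
g(5): Repeated squaring mod 39: 5^1 ≡ 5, 5^2 ≡ 5² = 25, 5^4 ≡ 25² = 625 ≡ 1, 5^8 ≡ 1² = 1, 5^16 ≡ 1² = 1. Since 27 = 16 + 8 + 2 + 1, 5^27 ≡ 1·1·25·5: 1·1 = 1, then 1·25 = 25, then 25·5 = 125 ≡ 8. So 5^27 ≡ 8 (mod 39).
So g(2) = g(5) = 8 while 2 ≠ 5, thus g is not injective.
A non-injective map from the 39-element set ℤ_{39} to itself takes at most 38 distinct values, so it cannot be surjective. Hence g is not surjective.
Since g is not surjective, we determine |image(g)|. Computing x^27 mod 39 for each x (by repeated squaring, reducing mod 39 at every step), the values g(0), g(1), …, g(38) are: 0, 1, 8, 27, 25, 8, 21, 31, 5, 27, 25, 5, 12, 13, 14, 21, 1, 38, 21, 34, 5, 18, 1, 38, 18, 25, 26, 27, 34, 14, 12, 34, 8, 18, 31, 14, 12, 31, 38.
The distinct values are {0, 1, 5, 8, 12, 13, 14, 18, 21, 25, 26, 27, 31, 34, 38}; there are 15 of them.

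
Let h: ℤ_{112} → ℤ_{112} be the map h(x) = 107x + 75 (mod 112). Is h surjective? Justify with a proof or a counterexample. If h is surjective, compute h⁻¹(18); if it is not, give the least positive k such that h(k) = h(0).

101

Recall: surjectivity means every element of the codomain has a preimage under h.
Since gcd(107, 112) = 1, 107 is invertible modulo 112. Euclid's algorithm: 112 = 1·107 + 5, 107 = 21·5 + 2, 5 = 2·2 + 1; back-substituting gives 1 = 67·107 − 64·112, so 107⁻¹ ≡ 67 (mod 112).
Then y ↦ 67(y − 75) is a two-sided inverse to h, so every y ∈ ℤ_{112} has a preimage.
Hence h is surjective.
Since h is surjective, we find h⁻¹(18): we need 107x ≡ 18 − 75 ≡ 55 (mod 112). Using 107⁻¹ = 67: x ≡ 67·55 = 3685 = 32·112 + 101, so x = 101.
Check: h(101) = 107·101 + 75 = 10882 = 97·112 + 18 ≡ 18 (mod 112).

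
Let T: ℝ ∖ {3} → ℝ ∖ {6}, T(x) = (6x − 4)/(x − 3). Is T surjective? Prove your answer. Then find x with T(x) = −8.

2

For any y ≠ 6, solving y(x − 3) = 6x − 4 for x gives a well-defined x ≠ 3. So T is surjective.
Solving T(x) = −8: cross-multiplying gives 6x − 4 = −8(x − 3), which rearranges to 14x = 28, so x = 2.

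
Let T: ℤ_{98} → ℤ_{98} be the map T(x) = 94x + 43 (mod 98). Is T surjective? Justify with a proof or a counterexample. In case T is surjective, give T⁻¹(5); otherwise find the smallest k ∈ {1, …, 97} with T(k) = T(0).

Since gcd(94, 98) = 2, we have 94x ≡ 0 (mod 2) for all x, so T(x) ≡ 1 (mod 2).
But 0 ≢ 1 (mod 2), so 0 ∈ ℤ_{98} has no preimage. Therefore T is not surjective.
Since T is not surjective, we find the least positive k with T(k) = T(0): this means 94k ≡ 0 (mod 98), i.e. 98 ∣ 94k. Since gcd(94, 98) = 2, dividing through by 2 this holds exactly when 49 ∣ 47k, and as gcd(47, 49) = 1, exactly when 49 ∣ k.
The smallest positive such k is 49.

49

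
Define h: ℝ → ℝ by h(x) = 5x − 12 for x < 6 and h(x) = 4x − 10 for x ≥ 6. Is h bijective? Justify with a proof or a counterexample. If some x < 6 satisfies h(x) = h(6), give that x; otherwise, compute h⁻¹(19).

Both pieces are strictly increasing (slopes 5 and 4), so each is injective on its own interval.
The left piece maps (−∞, 6) onto (−∞, 18); the right piece maps [6, ∞) onto [14, ∞).
These images overlap. In particular h(6) = 14 (right piece), and solving 5x − 12 = 14 on the left piece gives x = 26/5 < 6.
So h(26/5) = h(6) with 26/5 ≠ 6, and h is not injective, hence not bijective. This x = 26/5 is the requested value below 6.

26/5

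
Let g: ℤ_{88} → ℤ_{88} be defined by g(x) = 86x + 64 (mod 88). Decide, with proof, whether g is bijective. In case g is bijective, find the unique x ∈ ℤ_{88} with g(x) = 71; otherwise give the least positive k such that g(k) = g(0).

44

Recall: g is injective when g(x_1) = g(x_2) forces x_1 = x_2.
We have gcd(86, 88) = 2 > 1. Taking x_1 = 0 and x_2 = 44: g(0) = 64 and g(44) = 86·44 + 64 = 3848 ≡ 64 (mod 88).
So g(0) = g(44) while 0 ≠ 44, thus g is not injective, hence not bijective.
Since g is not bijective, we find the least positive k with g(k) = g(0): this means 86k ≡ 0 (mod 88), i.e. 88 ∣ 86k. Since gcd(86, 88) = 2, dividing through by 2 this holds exactly when 44 ∣ 43k, and as gcd(43, 44) = 1, exactly when 44 ∣ k.
The smallest positive such k is 44.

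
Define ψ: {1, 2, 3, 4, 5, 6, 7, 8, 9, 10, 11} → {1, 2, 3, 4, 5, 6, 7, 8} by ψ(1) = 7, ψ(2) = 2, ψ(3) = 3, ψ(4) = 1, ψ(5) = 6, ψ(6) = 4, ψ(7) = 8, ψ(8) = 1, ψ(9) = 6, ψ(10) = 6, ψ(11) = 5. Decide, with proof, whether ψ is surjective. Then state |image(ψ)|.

8

Every element of the codomain has a preimage: 1 = ψ(4), 2 = ψ(2), 3 = ψ(3), 4 = ψ(6), 5 = ψ(11), 6 = ψ(5), 7 = ψ(1), 8 = ψ(7).
Hence ψ is surjective.
The image of ψ is {1, 2, 3, 4, 5, 6, 7, 8}, which has 8 elements.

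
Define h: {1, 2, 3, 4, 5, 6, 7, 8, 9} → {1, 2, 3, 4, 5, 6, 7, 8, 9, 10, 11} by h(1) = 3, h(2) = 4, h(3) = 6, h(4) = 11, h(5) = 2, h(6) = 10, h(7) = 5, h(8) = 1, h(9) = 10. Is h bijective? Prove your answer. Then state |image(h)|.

h(6) = 10 = h(9) with 6 ≠ 9, so h is not injective, hence not bijective.
The image of h is {1, 2, 3, 4, 5, 6, 10, 11}, which has 8 elements.

8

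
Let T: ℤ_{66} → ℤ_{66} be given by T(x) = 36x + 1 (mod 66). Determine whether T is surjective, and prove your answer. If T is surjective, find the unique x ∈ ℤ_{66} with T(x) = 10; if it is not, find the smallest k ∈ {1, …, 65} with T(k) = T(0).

11

Since gcd(36, 66) = 6, we have 36x ≡ 0 (mod 6) for all x, so T(x) ≡ 1 (mod 6).
But 0 ≢ 1 (mod 6), so 0 ∈ ℤ_{66} has no preimage. Therefore T is not surjective.
Since T is not surjective, we find the least positive k with T(k) = T(0): this means 36k ≡ 0 (mod 66), i.e. 66 ∣ 36k. Since gcd(36, 66) = 6, dividing through by 6 this holds exactly when 11 ∣ 6k, and as gcd(6, 11) = 1, exactly when 11 ∣ k.
The smallest positive such k is 11.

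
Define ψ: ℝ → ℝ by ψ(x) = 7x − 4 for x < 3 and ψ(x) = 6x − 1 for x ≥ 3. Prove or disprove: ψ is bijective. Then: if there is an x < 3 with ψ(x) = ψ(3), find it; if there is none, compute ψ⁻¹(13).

Both pieces are strictly increasing (slopes 7 and 6), so each is injective on its own interval.
The left piece maps (−∞, 3) onto (−∞, 17); the right piece maps [3, ∞) onto [17, ∞).
Since 17 = 17, the images partition ℝ: ψ is injective and surjective, hence bijective.
Because the two images are disjoint, no x < 3 has ψ(x) = ψ(3), so we compute ψ⁻¹(13): 13 lies in (−∞, 17), so solve 7x − 4 = 13: x = (13 + 4)/7 = 17/7.

17/7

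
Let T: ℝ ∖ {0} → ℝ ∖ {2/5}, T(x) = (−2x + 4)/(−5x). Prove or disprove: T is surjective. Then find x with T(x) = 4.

For any y ≠ 2/5, solving y(−5x) = −2x + 4 for x gives a well-defined x ≠ 0. So T is surjective.
Solving T(x) = 4: cross-multiplying gives −2x + 4 = 4(−5x), which rearranges to 18x = −4, so x = −2/9.

-2/9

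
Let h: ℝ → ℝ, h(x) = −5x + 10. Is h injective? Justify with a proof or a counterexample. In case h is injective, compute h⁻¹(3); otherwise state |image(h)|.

7/5

By definition, injectivity means: for all x_1, x_2 in the domain, h(x_1) = h(x_2) implies x_1 = x_2.
Suppose h(x_1) = h(x_2). Then −5x_1 + 10 = −5x_2 + 10, so −5x_1 = −5x_2, therefore x_1 = x_2.
So h is injective.
Since h is injective, we compute h⁻¹(3) = (3 − 10)/(−5) = 7/5.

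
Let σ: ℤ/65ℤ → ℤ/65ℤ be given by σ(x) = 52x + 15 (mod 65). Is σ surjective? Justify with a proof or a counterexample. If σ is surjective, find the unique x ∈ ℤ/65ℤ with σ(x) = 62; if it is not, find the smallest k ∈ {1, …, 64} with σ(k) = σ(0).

5

Recall that surjectivity means every element of the codomain has a preimage under σ.
Since gcd(52, 65) = 13, we have 52x ≡ 0 (mod 13) for all x, so σ(x) ≡ 2 (mod 13).
But 0 ≢ 2 (mod 13), so 0 ∈ ℤ/65ℤ has no preimage. Hence σ is not surjective.
Since σ is not surjective, we find the least positive k with σ(k) = σ(0): this means 52k ≡ 0 (mod 65), i.e. 65 ∣ 52k. Since gcd(52, 65) = 13, dividing through by 13 this holds exactly when 5 ∣ 4k, and as gcd(4, 5) = 1, exactly when 5 ∣ k.
The smallest positive such k is 5.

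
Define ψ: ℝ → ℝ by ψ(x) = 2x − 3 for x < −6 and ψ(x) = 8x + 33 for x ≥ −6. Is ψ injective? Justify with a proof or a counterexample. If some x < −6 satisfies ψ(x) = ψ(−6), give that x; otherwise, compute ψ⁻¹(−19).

Both pieces are strictly increasing (slopes 2 and 8), so each is injective on its own interval.
The left piece maps (−∞, −6) onto (−∞, −15); the right piece maps [−6, ∞) onto [−15, ∞).
These images are disjoint, so no value is attained by both pieces. Hence ψ is injective.
Because the two images are disjoint, no x < −6 has ψ(x) = ψ(−6), so we compute ψ⁻¹(−19): −19 lies in (−∞, −15), so solve 2x − 3 = −19: x = (−19 + 3)/2 = −8.

-8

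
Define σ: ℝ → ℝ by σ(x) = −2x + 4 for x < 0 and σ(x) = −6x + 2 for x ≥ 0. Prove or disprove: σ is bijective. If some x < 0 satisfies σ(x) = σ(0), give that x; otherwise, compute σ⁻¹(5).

-1/2

Both pieces are strictly decreasing (slopes −2 and −6), so each is injective on its own interval.
The left piece maps (−∞, 0) onto (4, ∞); the right piece maps [0, ∞) onto (−∞, 2].
The images leave a gap (4 has no preimage), so σ is not surjective, hence not bijective.
Because the two images are disjoint, no x < 0 has σ(x) = σ(0), so we compute σ⁻¹(5): 5 lies in (4, ∞), so solve −2x + 4 = 5: x = (5 − 4)/(−2) = −1/2.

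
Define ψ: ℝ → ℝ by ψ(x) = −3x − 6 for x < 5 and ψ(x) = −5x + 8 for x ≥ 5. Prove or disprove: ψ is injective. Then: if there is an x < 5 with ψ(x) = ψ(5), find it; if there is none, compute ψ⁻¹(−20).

11/3

Both pieces are strictly decreasing (slopes −3 and −5), so each is injective on its own interval.
The left piece maps (−∞, 5) onto (−21, ∞); the right piece maps [5, ∞) onto (−∞, −17].
These images overlap. In particular ψ(5) = −17 (right piece), and solving −3x − 6 = −17 on the left piece gives x = 11/3 < 5.
So ψ(11/3) = ψ(5) with 11/3 ≠ 5, and ψ is not injective. This x = 11/3 is the requested value below 5.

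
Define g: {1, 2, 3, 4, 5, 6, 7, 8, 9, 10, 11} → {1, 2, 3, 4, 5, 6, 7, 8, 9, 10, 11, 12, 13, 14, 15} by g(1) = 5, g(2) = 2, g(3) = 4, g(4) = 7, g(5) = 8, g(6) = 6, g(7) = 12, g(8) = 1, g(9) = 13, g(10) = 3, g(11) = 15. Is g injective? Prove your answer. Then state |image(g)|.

The values g(1), …, g(11) are 5, 2, 4, 7, 8, 6, 12, 1, 13, 3, 15 — all distinct.
So g(x_1) = g(x_2) only when x_1 = x_2, and g is injective.
The image of g is {1, 2, 3, 4, 5, 6, 7, 8, 12, 13, 15}, which has 11 elements.

11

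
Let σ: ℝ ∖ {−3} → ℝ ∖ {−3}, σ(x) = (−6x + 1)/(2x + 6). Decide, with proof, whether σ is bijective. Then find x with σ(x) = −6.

-37/6

Suppose σ(s) = σ(t). Cross-multiplying: (−6s + 1)(2t + 6) = (−6t + 1)(2s + 6).
Expanding both sides and cancelling the symmetric terms leaves −38·(s − t) = 0. Since −38 ≠ 0, s = t. So σ is injective.
For any y ≠ −3, solving y(2x + 6) = −6x + 1 for x gives a well-defined x ≠ −3. So σ is surjective.
Therefore σ is bijective.
Solving σ(x) = −6: cross-multiplying gives −6x + 1 = −6(2x + 6), which rearranges to 6x = −37, so x = −37/6.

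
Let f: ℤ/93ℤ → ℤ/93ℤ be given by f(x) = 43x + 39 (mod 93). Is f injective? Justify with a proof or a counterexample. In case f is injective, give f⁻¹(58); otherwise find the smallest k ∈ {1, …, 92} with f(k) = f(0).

61

If f(u) = f(v), then 43u ≡ 43v (mod 93). Because gcd(43, 93) = 1, we may cancel 43 to get u ≡ v (mod 93).
Therefore f is injective.
We now compute 43⁻¹ mod 93 explicitly. Euclid's algorithm: 93 = 2·43 + 7, 43 = 6·7 + 1; back-substituting gives 1 = 13·43 − 6·93, so 43⁻¹ ≡ 13 (mod 93).
Since f is injective, we compute f⁻¹(58): solve 43x + 39 ≡ 58 (mod 93), i.e. 43x ≡ 19 (mod 93).
Multiplying by 43⁻¹ = 13 gives x ≡ 13·19 = 247 = 2·93 + 61 ≡ 61 (mod 93).
Check: f(61) = 43·61 + 39 = 2662 = 28·93 + 58 ≡ 58 (mod 93).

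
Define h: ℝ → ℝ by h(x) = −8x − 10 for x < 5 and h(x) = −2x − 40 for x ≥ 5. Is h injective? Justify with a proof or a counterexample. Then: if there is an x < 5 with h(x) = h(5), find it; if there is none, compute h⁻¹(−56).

8

Both pieces are strictly decreasing (slopes −8 and −2), so each is injective on its own interval.
The left piece maps (−∞, 5) onto (−50, ∞); the right piece maps [5, ∞) onto (−∞, −50].
These images are disjoint, so no value is attained by both pieces. Therefore h is injective.
Because the two images are disjoint, no x < 5 has h(x) = h(5), so we compute h⁻¹(−56): −56 lies in (−∞, −50], so solve −2x − 40 = −56: x = (−56 + 40)/(−2) = 8.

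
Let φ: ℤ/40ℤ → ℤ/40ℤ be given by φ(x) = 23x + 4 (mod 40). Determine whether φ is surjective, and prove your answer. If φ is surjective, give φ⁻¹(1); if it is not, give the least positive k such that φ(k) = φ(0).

Recall: φ is surjective if every y in the codomain equals φ(x) for some x in the domain.
Since gcd(23, 40) = 1, 23 is invertible modulo 40. Euclid's algorithm: 40 = 1·23 + 17, 23 = 1·17 + 6, 17 = 2·6 + 5, 6 = 1·5 + 1; back-substituting gives 1 = 7·23 − 4·40, so 23⁻¹ ≡ 7 (mod 40).
For any y ∈ ℤ/40ℤ, x = 7(y − 4) mod 40 satisfies φ(x) = 23·7(y − 4) + 4 ≡ y (since 23·7 ≡ 1 mod 40). So every y has a preimage.
So φ is surjective.
Since φ is surjective, we compute φ⁻¹(1): solve 23x + 4 ≡ 1 (mod 40), i.e. 23x ≡ 37 (mod 40).
Multiplying by 23⁻¹ = 7 gives x ≡ 7·37 = 259 = 6·40 + 19 ≡ 19 (mod 40).
Check: φ(19) = 23·19 + 4 = 441 = 11·40 + 1 ≡ 1 (mod 40).

19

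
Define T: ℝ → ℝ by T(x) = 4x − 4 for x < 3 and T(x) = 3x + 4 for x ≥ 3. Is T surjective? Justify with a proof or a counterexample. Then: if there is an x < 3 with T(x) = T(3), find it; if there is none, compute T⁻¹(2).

Both pieces are strictly increasing (slopes 4 and 3), so each is injective on its own interval.
The left piece maps (−∞, 3) onto (−∞, 8); the right piece maps [3, ∞) onto [13, ∞).
The union (−∞, 8) ∪ [13, ∞) omits the interval between 8 and 13; in particular 8 has no preimage. So T is not surjective.
Because the two images are disjoint, no x < 3 has T(x) = T(3), so we compute T⁻¹(2): 2 lies in (−∞, 8), so solve 4x − 4 = 2: x = (2 + 4)/4 = 3/2.

3/2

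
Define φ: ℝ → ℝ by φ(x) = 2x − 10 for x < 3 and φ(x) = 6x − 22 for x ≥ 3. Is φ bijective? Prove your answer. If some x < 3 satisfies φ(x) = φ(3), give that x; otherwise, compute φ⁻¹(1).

23/6

Both pieces are strictly increasing (slopes 2 and 6), so each is injective on its own interval.
The left piece maps (−∞, 3) onto (−∞, −4); the right piece maps [3, ∞) onto [−4, ∞).
Since −4 = −4, the images partition ℝ: φ is injective and surjective, hence bijective.
Because the two images are disjoint, no x < 3 has φ(x) = φ(3), so we compute φ⁻¹(1): 1 lies in [−4, ∞), so solve 6x − 22 = 1: x = (1 + 22)/6 = 23/6.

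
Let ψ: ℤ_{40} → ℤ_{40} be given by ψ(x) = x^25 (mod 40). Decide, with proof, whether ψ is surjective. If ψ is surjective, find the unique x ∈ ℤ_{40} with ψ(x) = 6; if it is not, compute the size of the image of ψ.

ψ(0) = 0^25 = 0.
ψ(10): Repeated squaring mod 40: 10^1 ≡ 10, 10^2 ≡ 10² = 100 ≡ 20, 10^4 ≡ 20² = 400 ≡ 0, 10^8 ≡ 0² = 0, 10^16 ≡ 0² = 0. Since 25 = 16 + 8 + 1, 10^25 ≡ 0·0·10: 0·0 = 0, then 0·10 = 0. So 10^25 ≡ 0 (mod 40).
So ψ(0) = ψ(10) = 0 while 0 ≠ 10, therefore ψ is not injective.
A non-injective map from the 40-element set ℤ_{40} to itself takes at most 39 distinct values, so it cannot be surjective. Thus ψ is not surjective.
Since ψ is not surjective, we determine |image(ψ)|. Computing x^25 mod 40 for each x (by repeated squaring, reducing mod 40 at every step), the values ψ(0), ψ(1), …, ψ(39) are: 0, 1, 32, 3, 24, 5, 16, 7, 8, 9, 0, 11, 32, 13, 24, 15, 16, 17, 8, 19, 0, 21, 32, 23, 24, 25, 16, 27, 8, 29, 0, 31, 32, 33, 24, 35, 16, 37, 8, 39.
The distinct values are {0, 1, 3, 5, 7, 8, 9, 11, 13, 15, 16, 17, 19, 21, 23, 24, 25, 27, 29, 31, 32, 33, 35, 37, 39}; there are 25 of them.

25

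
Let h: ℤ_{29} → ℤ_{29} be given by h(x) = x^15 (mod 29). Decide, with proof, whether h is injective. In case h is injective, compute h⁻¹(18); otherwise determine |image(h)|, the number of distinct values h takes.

11

Since 29 is prime, the nonzero elements of ℤ_{29} form a cyclic group of order 28.
As gcd(15, 28) = 1, raising to the 15th power is a bijection on this group: if s^15 ≡ t^15 then (st^{−1})^15 = 1, and the only element of order dividing gcd(15, 28) = 1 is 1, so s = t.
With h(0) = 0 this makes h injective on all of ℤ_{29}, hence bijective (finite equal-size domain and codomain). In particular h is injective.
Since h is injective, we find the preimage of 18. The inverse of x ↦ x^15 on (ℤ_{29})^× is x ↦ x^15, because 15·15 = 225 = 8·28 + 1 ≡ 1 (mod 28) and x^{28} = 1 for x ≠ 0 (Fermat). So h⁻¹(18) = 18^15 mod 29.
Repeated squaring mod 29: 18^1 ≡ 18, 18^2 ≡ 18² = 324 ≡ 5, 18^4 ≡ 5² = 25, 18^8 ≡ 25² = 625 ≡ 16. Since 15 = 8 + 4 + 2 + 1, 18^15 ≡ 16·25·5·18: 16·25 = 400 ≡ 23, then 23·5 = 115 ≡ 28, then 28·18 = 504 ≡ 11. So 18^15 ≡ 11 (mod 29).
Hence h⁻¹(18) = 11.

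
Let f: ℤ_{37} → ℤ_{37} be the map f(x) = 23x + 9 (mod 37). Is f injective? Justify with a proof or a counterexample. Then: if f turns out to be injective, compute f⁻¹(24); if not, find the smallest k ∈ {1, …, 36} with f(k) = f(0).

28

By definition, injectivity means: for all x_1, x_2 in the domain, f(x_1) = f(x_2) implies x_1 = x_2.
If f(x_1) = f(x_2), then 23x_1 ≡ 23x_2 (mod 37). Because gcd(23, 37) = 1, we may cancel 23 to get x_1 ≡ x_2 (mod 37).
Thus f is injective.
We now compute 23⁻¹ mod 37 explicitly. Euclid's algorithm: 37 = 1·23 + 14, 23 = 1·14 + 9, 14 = 1·9 + 5, 9 = 1·5 + 4, 5 = 1·4 + 1; back-substituting gives 1 = 29·23 − 18·37, so 23⁻¹ ≡ 29 (mod 37).
Since f is injective, we compute f⁻¹(24): solve 23x + 9 ≡ 24 (mod 37), i.e. 23x ≡ 15 (mod 37).
Multiplying by 23⁻¹ = 29 gives x ≡ 29·15 = 435 = 11·37 + 28 ≡ 28 (mod 37).
Check: f(28) = 23·28 + 9 = 653 = 17·37 + 24 ≡ 24 (mod 37).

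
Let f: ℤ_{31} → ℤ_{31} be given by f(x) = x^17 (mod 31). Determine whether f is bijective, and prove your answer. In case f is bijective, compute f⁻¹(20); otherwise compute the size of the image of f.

19

Since 31 is prime, the nonzero elements of ℤ_{31} form a cyclic group of order 30.
As gcd(17, 30) = 1, raising to the 17th power is a bijection on this group: if a^17 ≡ b^17 then (ab^{−1})^17 = 1, and the only element of order dividing gcd(17, 30) = 1 is 1, so a = b.
With f(0) = 0 this makes f injective on all of ℤ_{31}, hence bijective (finite equal-size domain and codomain). In particular f is bijective.
Since f is bijective, we find the preimage of 20. The inverse of x ↦ x^17 on (ℤ_{31})^× is x ↦ x^23, because 17·23 = 391 = 13·30 + 1 ≡ 1 (mod 30) and x^{30} = 1 for x ≠ 0 (Fermat). So f⁻¹(20) = 20^23 mod 31.
Repeated squaring mod 31: 20^1 ≡ 20, 20^2 ≡ 20² = 400 ≡ 28, 20^4 ≡ 28² = 784 ≡ 9, 20^8 ≡ 9² = 81 ≡ 19, 20^16 ≡ 19² = 361 ≡ 20. Since 23 = 16 + 4 + 2 + 1, 20^23 ≡ 20·9·28·20: 20·9 = 180 ≡ 25, then 25·28 = 700 ≡ 18, then 18·20 = 360 ≡ 19. So 20^23 ≡ 19 (mod 31).
Hence f⁻¹(20) = 19.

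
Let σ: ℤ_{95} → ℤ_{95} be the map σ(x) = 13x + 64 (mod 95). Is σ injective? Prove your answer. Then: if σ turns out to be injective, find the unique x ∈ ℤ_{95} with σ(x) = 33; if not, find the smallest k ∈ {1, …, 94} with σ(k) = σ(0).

78

By definition, injectivity means: for all x_1, x_2 in the domain, σ(x_1) = σ(x_2) implies x_1 = x_2.
Suppose σ(x_1) = σ(x_2) in ℤ_{95}. Then 13x_1 + 64 ≡ 13x_2 + 64 (mod 95), thus 13(x_1 − x_2) ≡ 0 (mod 95).
Since gcd(13, 95) = 1, 13 is invertible modulo 95, so x_1 − x_2 ≡ 0 (mod 95), i.e. x_1 = x_2.
Hence σ is injective.
We now compute 13⁻¹ mod 95 explicitly. Euclid's algorithm: 95 = 7·13 + 4, 13 = 3·4 + 1; back-substituting gives 1 = 22·13 − 3·95, so 13⁻¹ ≡ 22 (mod 95).
Since σ is injective, we compute σ⁻¹(33): solve 13x + 64 ≡ 33 (mod 95), i.e. 13x ≡ 64 (mod 95).
Multiplying by 13⁻¹ = 22 gives x ≡ 22·64 = 1408 = 14·95 + 78 ≡ 78 (mod 95).
Check: σ(78) = 13·78 + 64 = 1078 = 11·95 + 33 ≡ 33 (mod 95).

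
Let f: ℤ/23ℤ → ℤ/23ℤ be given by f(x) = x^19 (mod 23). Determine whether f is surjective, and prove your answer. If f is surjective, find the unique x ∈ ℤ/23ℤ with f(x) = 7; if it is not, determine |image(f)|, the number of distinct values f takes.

5

Since 23 is prime, the nonzero elements of ℤ/23ℤ form a cyclic group of order 22.
As gcd(19, 22) = 1, raising to the 19th power is a bijection on this group: if u^19 ≡ v^19 then (uv^{−1})^19 = 1, and the only element of order dividing gcd(19, 22) = 1 is 1, so u = v.
With f(0) = 0 this makes f injective on all of ℤ/23ℤ, hence bijective (finite equal-size domain and codomain). In particular f is surjective.
Since f is surjective, we find the preimage of 7. The inverse of x ↦ x^19 on (ℤ/23ℤ)^× is x ↦ x^7, because 19·7 = 133 = 6·22 + 1 ≡ 1 (mod 22) and x^{22} = 1 for x ≠ 0 (Fermat). So f⁻¹(7) = 7^7 mod 23.
Repeated squaring mod 23: 7^1 ≡ 7, 7^2 ≡ 7² = 49 ≡ 3, 7^4 ≡ 3² = 9. Since 7 = 4 + 2 + 1, 7^7 ≡ 9·3·7: 9·3 = 27 ≡ 4, then 4·7 = 28 ≡ 5. So 7^7 ≡ 5 (mod 23).
Hence f⁻¹(7) = 5.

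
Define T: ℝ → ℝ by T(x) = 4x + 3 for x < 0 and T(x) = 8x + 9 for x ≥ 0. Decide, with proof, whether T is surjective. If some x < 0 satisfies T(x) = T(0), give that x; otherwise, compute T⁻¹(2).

-1/4

Both pieces are strictly increasing (slopes 4 and 8), so each is injective on its own interval.
The left piece maps (−∞, 0) onto (−∞, 3); the right piece maps [0, ∞) onto [9, ∞).
The union (−∞, 3) ∪ [9, ∞) omits the interval between 3 and 9; in particular 3 has no preimage. So T is not surjective.
Because the two images are disjoint, no x < 0 has T(x) = T(0), so we compute T⁻¹(2): 2 lies in (−∞, 3), so solve 4x + 3 = 2: x = (2 − 3)/4 = −1/4.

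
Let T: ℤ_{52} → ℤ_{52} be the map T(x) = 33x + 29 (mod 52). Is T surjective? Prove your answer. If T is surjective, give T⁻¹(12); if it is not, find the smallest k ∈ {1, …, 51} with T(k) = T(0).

31

Recall that T is surjective if every y in the codomain equals T(x) for some x in the domain.
Since gcd(33, 52) = 1, 33 is invertible modulo 52. Euclid's algorithm: 52 = 1·33 + 19, 33 = 1·19 + 14, 19 = 1·14 + 5, 14 = 2·5 + 4, 5 = 1·4 + 1; back-substituting gives 1 = 41·33 − 26·52, so 33⁻¹ ≡ 41 (mod 52).
Then y ↦ 41(y − 29) is a two-sided inverse to T, so every y ∈ ℤ_{52} has a preimage.
Therefore T is surjective.
Since T is surjective, we find T⁻¹(12): we need 33x ≡ 12 − 29 ≡ 35 (mod 52). Using 33⁻¹ = 41: x ≡ 41·35 = 1435 = 27·52 + 31, so x = 31.
Check: T(31) = 33·31 + 29 = 1052 = 20·52 + 12 ≡ 12 (mod 52).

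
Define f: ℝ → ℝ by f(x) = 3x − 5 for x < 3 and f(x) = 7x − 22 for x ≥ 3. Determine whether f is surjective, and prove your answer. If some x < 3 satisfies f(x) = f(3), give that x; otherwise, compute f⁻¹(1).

4/3

Both pieces are strictly increasing (slopes 3 and 7), so each is injective on its own interval.
The left piece maps (−∞, 3) onto (−∞, 4); the right piece maps [3, ∞) onto [−1, ∞).
The union (−∞, 4) ∪ [−1, ∞) covers ℝ, so f is surjective.
For the follow-up: the images overlap, so an x < 3 with f(x) = f(3) exists. f(3) = −1; solving 3x − 5 = −1 for x < 3 gives x = (−1 + 5)/3 = 4/3.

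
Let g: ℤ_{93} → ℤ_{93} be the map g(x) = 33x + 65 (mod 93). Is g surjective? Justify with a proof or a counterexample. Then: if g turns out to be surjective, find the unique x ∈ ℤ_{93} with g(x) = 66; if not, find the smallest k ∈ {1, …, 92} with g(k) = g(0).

31

Since gcd(33, 93) = 3, we have 33x ≡ 0 (mod 3) for all x, so g(x) ≡ 2 (mod 3).
But 0 ≢ 2 (mod 3), so 0 ∈ ℤ_{93} has no preimage. Hence g is not surjective.
Since g is not surjective, we find the least positive k with g(k) = g(0): this means 33k ≡ 0 (mod 93), i.e. 93 ∣ 33k. Since gcd(33, 93) = 3, dividing through by 3 this holds exactly when 31 ∣ 11k, and as gcd(11, 31) = 1, exactly when 31 ∣ k.
The smallest positive such k is 31.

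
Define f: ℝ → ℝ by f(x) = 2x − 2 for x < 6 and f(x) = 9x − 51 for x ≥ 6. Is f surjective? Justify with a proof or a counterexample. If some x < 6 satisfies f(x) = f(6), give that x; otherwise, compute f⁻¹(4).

Both pieces are strictly increasing (slopes 2 and 9), so each is injective on its own interval.
The left piece maps (−∞, 6) onto (−∞, 10); the right piece maps [6, ∞) onto [3, ∞).
The union (−∞, 10) ∪ [3, ∞) covers ℝ, so f is surjective.
For the follow-up: the images overlap, so an x < 6 with f(x) = f(6) exists. f(6) = 3; solving 2x − 2 = 3 for x < 6 gives x = (3 + 2)/2 = 5/2.

5/2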